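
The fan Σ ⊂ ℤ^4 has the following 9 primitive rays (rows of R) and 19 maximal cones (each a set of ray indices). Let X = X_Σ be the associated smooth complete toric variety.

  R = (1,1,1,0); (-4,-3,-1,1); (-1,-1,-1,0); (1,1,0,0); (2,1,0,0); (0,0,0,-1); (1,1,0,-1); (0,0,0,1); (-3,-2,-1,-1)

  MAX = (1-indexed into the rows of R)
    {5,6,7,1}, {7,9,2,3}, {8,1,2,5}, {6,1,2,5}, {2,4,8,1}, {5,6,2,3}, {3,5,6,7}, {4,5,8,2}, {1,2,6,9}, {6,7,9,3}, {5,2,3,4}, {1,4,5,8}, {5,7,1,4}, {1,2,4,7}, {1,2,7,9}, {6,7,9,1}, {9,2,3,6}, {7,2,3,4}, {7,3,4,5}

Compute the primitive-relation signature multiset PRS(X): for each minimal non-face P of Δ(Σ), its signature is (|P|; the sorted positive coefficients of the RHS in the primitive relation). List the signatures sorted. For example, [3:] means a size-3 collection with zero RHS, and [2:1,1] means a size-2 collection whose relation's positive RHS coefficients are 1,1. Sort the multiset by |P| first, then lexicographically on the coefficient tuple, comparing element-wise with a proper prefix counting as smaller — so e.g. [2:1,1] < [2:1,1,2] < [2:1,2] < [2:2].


Δ(Σ) — 9 vertices, 11 min non-faces:

  {1,3}:  v_{1} + v_{3} = 0  ⇒ sig = [2:]
  {6,8}:  v_{6} + v_{8} = 0  ⇒ sig = [2:]
  {4,6}:  v_{4} + v_{6} = v_{7}  ⇒ sig = [2:1]
  {7,8}:  v_{7} + v_{8} = v_{4}  ⇒ sig = [2:1]
  {5,9}:  v_{5} + v_{9} = v_{3} + v_{6}  ⇒ sig = [2:1,1]
  {8,9}:  v_{8} + v_{9} = v_{2} + v_{7}  ⇒ sig = [2:1,1]
  {3,8}:  v_{3} + v_{8} = v_{2} + v_{4} + v_{5}  ⇒ sig = [2:1,1,1]
  {4,9}:  v_{4} + v_{9} = v_{2} + 2·v_{7}  ⇒ sig = [2:1,2]
  {2,5,7}:  v_{2} + v_{5} + v_{7} = v_{3}  ⇒ sig = [3:1]
  {2,6,7}:  v_{2} + v_{6} + v_{7} = v_{9}  ⇒ sig = [3:1]
  {1,2,4,5}:  v_{1} + v_{2} + v_{4} + v_{5} = v_{8}  ⇒ sig = [4:1]

Signatures (|P|; sorted positive RHS coefficients), sorted:
[[2:], [2:], [2:1], [2:1], [2:1,1], [2:1,1], [2:1,1,1], [2:1,2], [3:1], [3:1], [4:1]]


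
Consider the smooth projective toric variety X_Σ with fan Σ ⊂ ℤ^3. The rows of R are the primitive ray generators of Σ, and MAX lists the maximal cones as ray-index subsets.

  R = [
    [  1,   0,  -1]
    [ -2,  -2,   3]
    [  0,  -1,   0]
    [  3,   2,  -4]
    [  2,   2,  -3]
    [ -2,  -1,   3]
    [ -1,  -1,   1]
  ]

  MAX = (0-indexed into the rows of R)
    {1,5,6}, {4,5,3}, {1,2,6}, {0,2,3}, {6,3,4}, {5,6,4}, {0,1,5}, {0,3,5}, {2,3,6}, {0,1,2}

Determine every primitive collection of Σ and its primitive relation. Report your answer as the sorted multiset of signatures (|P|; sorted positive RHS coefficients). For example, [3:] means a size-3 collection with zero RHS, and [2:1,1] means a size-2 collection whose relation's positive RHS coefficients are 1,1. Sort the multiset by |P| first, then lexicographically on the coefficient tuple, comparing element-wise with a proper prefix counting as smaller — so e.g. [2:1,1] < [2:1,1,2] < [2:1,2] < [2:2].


Minimal non-faces — 7 found among 7 rays, 10 max cones:

  • {1,4}:  v_{1} + v_{4} = 0 — sig = [2:]
  • {0,4}:  v_{0} + v_{4} = v_{3} — sig = [2:1]
  • {0,6}:  v_{0} + v_{6} = v_{2} — sig = [2:1]
  • {1,3}:  v_{1} + v_{3} = v_{0} — sig = [2:1]
  • {2,5}:  v_{2} + v_{5} = v_{1} — sig = [2:1]
  • {2,4}:  v_{2} + v_{4} = v_{3} + v_{6} — sig = [2:1,1]
  • {3,5,6}:  v_{3} + v_{5} + v_{6} = 0 — sig = [3:]

Signatures (|P|; sorted positive RHS coefficients), sorted:
    [2:]
    [2:1]
    [2:1]
    [2:1]
    [2:1]
    [2:1,1]
    [3:]


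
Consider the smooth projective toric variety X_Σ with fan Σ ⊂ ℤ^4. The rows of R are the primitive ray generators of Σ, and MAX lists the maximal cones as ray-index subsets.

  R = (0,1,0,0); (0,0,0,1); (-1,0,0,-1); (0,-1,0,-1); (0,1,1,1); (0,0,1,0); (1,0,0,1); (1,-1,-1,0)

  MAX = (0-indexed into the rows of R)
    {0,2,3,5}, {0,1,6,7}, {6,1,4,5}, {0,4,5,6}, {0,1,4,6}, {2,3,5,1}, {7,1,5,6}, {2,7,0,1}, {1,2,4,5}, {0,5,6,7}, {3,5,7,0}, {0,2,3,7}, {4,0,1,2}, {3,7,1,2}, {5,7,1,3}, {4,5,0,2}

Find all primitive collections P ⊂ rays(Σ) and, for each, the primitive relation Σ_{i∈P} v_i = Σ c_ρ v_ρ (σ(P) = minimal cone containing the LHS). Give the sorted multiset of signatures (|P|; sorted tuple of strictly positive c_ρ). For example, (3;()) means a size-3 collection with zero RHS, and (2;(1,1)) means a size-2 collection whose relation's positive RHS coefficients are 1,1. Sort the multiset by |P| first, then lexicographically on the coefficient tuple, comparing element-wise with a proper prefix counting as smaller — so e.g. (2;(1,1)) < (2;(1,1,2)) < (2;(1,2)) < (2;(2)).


Δ(Σ) — 8 vertices, 7 min non-faces:

  P = {2,6}:  v_{2} + v_{6} = 0 ; sig = (2;())
  P = {3,4}:  v_{3} + v_{4} = v_{5} ; sig = (2;(1))
  P = {4,7}:  v_{4} + v_{7} = v_{6} ; sig = (2;(1))
  P = {3,6}:  v_{3} + v_{6} = v_{5} + v_{7} ; sig = (2;(1,1))
  P = {0,1,3}:  v_{0} + v_{1} + v_{3} = 0 ; sig = (3;())
  P = {0,1,5}:  v_{0} + v_{1} + v_{5} = v_{4} ; sig = (3;(1))
  P = {2,5,7}:  v_{2} + v_{5} + v_{7} = v_{3} ; sig = (3;(1))

so the primitive-relation signature multiset is
    (2;())
    (2;(1))
    (2;(1))
    (2;(1,1))
    (3;())
    (3;(1))
    (3;(1))


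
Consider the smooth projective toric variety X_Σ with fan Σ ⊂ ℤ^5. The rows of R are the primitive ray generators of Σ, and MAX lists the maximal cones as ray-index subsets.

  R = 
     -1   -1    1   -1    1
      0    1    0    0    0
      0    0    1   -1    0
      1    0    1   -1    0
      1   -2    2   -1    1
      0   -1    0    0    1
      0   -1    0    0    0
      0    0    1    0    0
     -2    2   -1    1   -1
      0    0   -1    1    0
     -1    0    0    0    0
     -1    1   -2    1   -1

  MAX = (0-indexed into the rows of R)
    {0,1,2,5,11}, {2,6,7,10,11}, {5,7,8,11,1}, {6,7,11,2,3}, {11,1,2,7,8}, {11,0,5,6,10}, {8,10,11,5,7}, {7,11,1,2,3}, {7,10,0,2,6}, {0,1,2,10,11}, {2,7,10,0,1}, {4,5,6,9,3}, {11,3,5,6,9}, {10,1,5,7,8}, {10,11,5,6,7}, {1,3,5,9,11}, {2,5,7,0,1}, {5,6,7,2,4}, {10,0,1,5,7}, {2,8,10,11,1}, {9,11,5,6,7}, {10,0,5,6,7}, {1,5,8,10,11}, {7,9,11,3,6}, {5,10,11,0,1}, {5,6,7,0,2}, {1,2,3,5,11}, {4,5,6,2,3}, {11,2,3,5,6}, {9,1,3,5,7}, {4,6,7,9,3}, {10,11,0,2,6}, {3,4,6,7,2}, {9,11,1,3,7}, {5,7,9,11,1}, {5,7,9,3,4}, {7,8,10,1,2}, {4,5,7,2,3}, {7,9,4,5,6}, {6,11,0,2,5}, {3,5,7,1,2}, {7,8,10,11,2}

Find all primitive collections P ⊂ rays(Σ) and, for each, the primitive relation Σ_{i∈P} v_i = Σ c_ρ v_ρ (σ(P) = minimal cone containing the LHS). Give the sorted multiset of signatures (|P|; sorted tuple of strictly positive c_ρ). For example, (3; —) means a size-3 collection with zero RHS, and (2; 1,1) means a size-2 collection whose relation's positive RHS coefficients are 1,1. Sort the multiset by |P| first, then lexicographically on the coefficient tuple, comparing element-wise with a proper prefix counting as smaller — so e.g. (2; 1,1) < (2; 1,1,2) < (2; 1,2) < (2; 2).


Σ has 22 primitive collections:

  • {1,6}:  v_{1} + v_{6} = 0  so sig = (2; —)
  • {2,9}:  v_{2} + v_{9} = 0  so sig = (2; —)
  • {3,10}:  v_{3} + v_{10} = v_{2}  so sig = (2; 1)
  • {4,11}:  v_{4} + v_{11} = v_{6}  so sig = (2; 1)
  • {0,9}:  v_{0} + v_{9} = v_{5} + v_{10}  so sig = (2; 1,1)
  • {4,8}:  v_{4} + v_{8} = v_{7} + v_{10}  so sig = (2; 1,1)
  • {1,4}:  v_{1} + v_{4} = v_{3} + v_{5} + v_{7}  so sig = (2; 1,1,1)
  • {6,8}:  v_{6} + v_{8} = v_{7} + v_{10} + v_{11}  so sig = (2; 1,1,1)
  • {9,10}:  v_{9} + v_{10} = v_{5} + v_{7} + v_{11}  so sig = (2; 1,1,1)
  • {3,8}:  v_{3} + v_{8} = v_{1} + v_{2} + v_{7} + v_{11}  so sig = (2; 1,1,1,1)
  • {4,10}:  v_{4} + v_{10} = v_{2} + v_{5} + v_{6} + v_{7}  so sig = (2; 1,1,1,1)
  • {0,4}:  v_{0} + v_{4} = 2·v_{2} + 2·v_{5} + v_{6} + v_{7}  so sig = (2; 1,1,2,2)
  • {8,9}:  v_{8} + v_{9} = v_{1} + v_{5} + 2·v_{7} + 2·v_{11}  so sig = (2; 1,1,2,2)
  • {0,3}:  v_{0} + v_{3} = 2·v_{2} + v_{5}  so sig = (2; 1,2)
  • {0,8}:  v_{0} + v_{8} = v_{1} + 3·v_{10}  so sig = (2; 1,3)
  • {2,5,10}:  v_{2} + v_{5} + v_{10} = v_{0}  so sig = (3; 1)
  • {2,5,8}:  v_{2} + v_{5} + v_{8} = v_{1} + 2·v_{10}  so sig = (3; 1,2)
  • {0,7,11}:  v_{0} + v_{7} + v_{11} = 2·v_{10}  so sig = (3; 2)
  • {3,5,7,11}:  v_{3} + v_{5} + v_{7} + v_{11} = 0  so sig = (4; —)
  • {1,7,10,11}:  v_{1} + v_{7} + v_{10} + v_{11} = v_{8}  so sig = (4; 1)
  • {2,5,7,11}:  v_{2} + v_{5} + v_{7} + v_{11} = v_{10}  so sig = (4; 1)
  • {3,5,6,7}:  v_{3} + v_{5} + v_{6} + v_{7} = v_{4}  so sig = (4; 1)

Sorted signature multiset PRS(X):
    |P|=2: 15 collections, coeffs (), (), (1), (1), (1,1), (1,1), (1,1,1), (1,1,1), (1,1,1), (1,1,1,1), (1,1,1,1), (1,1,2,2), (1,1,2,2), (1,2), (1,3)
    |P|=3: 3 collections, coeffs (1), (1,2), (2)
    |P|=4: 4 collections, coeffs (), (1), (1), (1)


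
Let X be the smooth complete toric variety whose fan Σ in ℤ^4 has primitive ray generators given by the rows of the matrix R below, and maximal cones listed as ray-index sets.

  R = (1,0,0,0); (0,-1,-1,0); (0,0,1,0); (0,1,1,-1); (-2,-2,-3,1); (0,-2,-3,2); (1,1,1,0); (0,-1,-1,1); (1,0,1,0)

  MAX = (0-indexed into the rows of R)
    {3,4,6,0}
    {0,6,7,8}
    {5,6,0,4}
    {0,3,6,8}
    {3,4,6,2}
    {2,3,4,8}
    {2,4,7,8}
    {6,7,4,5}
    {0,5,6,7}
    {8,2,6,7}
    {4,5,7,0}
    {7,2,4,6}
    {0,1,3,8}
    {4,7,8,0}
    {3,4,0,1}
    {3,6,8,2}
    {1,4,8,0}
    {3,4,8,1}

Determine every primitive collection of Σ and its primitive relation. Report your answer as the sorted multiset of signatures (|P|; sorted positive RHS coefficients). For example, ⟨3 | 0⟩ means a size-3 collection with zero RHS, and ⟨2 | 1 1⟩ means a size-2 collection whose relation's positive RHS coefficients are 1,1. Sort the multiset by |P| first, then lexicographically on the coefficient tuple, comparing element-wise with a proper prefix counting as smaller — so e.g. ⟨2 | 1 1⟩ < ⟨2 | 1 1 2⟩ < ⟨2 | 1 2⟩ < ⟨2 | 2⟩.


Δ(Σ) — 9 vertices, 12 min non-faces:

  • {3,7}:  v_{3} + v_{7} = 0  ⇒ sig = ⟨2 | 0⟩
  • {0,2}:  v_{0} + v_{2} = v_{8}  ⇒ sig = ⟨2 | 1⟩
  • {1,6}:  v_{1} + v_{6} = v_{0}  ⇒ sig = ⟨2 | 1⟩
  • {1,7}:  v_{1} + v_{7} = v_{0} + v_{4} + v_{8}  ⇒ sig = ⟨2 | 1 1 1⟩
  • {3,5}:  v_{3} + v_{5} = v_{0} + v_{4} + v_{6}  ⇒ sig = ⟨2 | 1 1 1⟩
  • {1,2}:  v_{1} + v_{2} = v_{3} + v_{4} + 2·v_{8}  ⇒ sig = ⟨2 | 1 1 2⟩
  • {1,5}:  v_{1} + v_{5} = 2·v_{0} + v_{4} + v_{7}  ⇒ sig = ⟨2 | 1 1 2⟩
  • {5,8}:  v_{5} + v_{8} = v_{0} + 2·v_{7}  ⇒ sig = ⟨2 | 1 2⟩
  • {2,5}:  v_{2} + v_{5} = 2·v_{7}  ⇒ sig = ⟨2 | 2⟩
  • {4,6,8}:  v_{4} + v_{6} + v_{8} = v_{7}  ⇒ sig = ⟨3 | 1⟩
  • {0,3,4,8}:  v_{0} + v_{3} + v_{4} + v_{8} = v_{1}  ⇒ sig = ⟨4 | 1⟩
  • {0,4,6,7}:  v_{0} + v_{4} + v_{6} + v_{7} = v_{5}  ⇒ sig = ⟨4 | 1⟩

Hence PRS(X_Σ) =
{ ⟨2 | 0⟩,  ⟨2 | 1⟩ ×2,  ⟨2 | 1 1 1⟩ ×2,  ⟨2 | 1 1 2⟩ ×2,  ⟨2 | 1 2⟩,  ⟨2 | 2⟩,  ⟨3 | 1⟩,  ⟨4 | 1⟩ ×2 }


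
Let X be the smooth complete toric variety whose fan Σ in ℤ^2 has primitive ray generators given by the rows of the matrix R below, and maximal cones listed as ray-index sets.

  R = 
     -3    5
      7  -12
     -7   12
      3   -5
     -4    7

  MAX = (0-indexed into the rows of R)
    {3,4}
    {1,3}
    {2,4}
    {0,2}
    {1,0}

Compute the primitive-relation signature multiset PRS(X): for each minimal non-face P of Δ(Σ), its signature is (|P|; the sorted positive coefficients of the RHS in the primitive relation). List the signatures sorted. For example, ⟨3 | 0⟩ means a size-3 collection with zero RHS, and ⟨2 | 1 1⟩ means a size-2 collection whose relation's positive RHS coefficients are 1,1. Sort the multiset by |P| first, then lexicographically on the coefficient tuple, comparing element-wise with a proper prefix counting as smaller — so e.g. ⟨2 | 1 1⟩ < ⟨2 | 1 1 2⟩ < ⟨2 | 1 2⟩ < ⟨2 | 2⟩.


Minimal non-faces — 5 found among 5 rays, 5 max cones:

  • {0,3}:  v_{0} + v_{3} = 0 — sig = ⟨2 | 0⟩
  • {1,2}:  v_{1} + v_{2} = 0 — sig = ⟨2 | 0⟩
  • {0,4}:  v_{0} + v_{4} = v_{2} — sig = ⟨2 | 1⟩
  • {1,4}:  v_{1} + v_{4} = v_{3} — sig = ⟨2 | 1⟩
  • {2,3}:  v_{2} + v_{3} = v_{4} — sig = ⟨2 | 1⟩

Sorted signature multiset PRS(X):
[⟨2 | 0⟩, ⟨2 | 0⟩, ⟨2 | 1⟩, ⟨2 | 1⟩, ⟨2 | 1⟩]


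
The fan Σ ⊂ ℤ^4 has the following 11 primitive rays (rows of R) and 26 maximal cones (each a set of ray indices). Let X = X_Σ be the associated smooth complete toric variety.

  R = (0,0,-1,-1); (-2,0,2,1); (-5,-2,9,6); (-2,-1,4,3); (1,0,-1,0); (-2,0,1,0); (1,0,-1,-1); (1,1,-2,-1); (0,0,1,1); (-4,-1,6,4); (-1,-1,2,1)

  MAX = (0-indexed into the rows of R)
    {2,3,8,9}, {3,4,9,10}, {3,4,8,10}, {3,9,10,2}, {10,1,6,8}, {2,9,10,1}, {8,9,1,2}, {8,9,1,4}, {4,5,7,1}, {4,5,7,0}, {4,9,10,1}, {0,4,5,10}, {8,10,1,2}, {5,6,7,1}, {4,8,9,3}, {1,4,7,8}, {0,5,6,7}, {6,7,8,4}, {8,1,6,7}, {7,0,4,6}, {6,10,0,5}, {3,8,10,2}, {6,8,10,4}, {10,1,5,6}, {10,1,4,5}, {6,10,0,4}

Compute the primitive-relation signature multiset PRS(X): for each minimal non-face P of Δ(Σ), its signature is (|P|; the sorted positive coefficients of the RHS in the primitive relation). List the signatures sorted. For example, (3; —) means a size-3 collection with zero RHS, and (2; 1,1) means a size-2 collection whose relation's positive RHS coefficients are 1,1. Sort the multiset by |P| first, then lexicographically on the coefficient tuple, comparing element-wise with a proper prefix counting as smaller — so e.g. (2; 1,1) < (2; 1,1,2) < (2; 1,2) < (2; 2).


Primitive collections (22):

  • {0,8}:  v_{0} + v_{8} = 0  so sig = (2; —)
  • {7,10}:  v_{7} + v_{10} = 0  so sig = (2; —)
  • {0,1}:  v_{0} + v_{1} = v_{5}  so sig = (2; 1)
  • {1,3}:  v_{1} + v_{3} = v_{9}  so sig = (2; 1)
  • {5,8}:  v_{5} + v_{8} = v_{1}  so sig = (2; 1)
  • {0,2}:  v_{0} + v_{2} = v_{9} + v_{10}  so sig = (2; 1,1)
  • {2,7}:  v_{2} + v_{7} = v_{8} + v_{9}  so sig = (2; 1,1)
  • {3,6}:  v_{3} + v_{6} = v_{8} + v_{10}  so sig = (2; 1,1)
  • {0,3}:  v_{0} + v_{3} = v_{1} + v_{4} + v_{10}  so sig = (2; 1,1,1)
  • {2,5}:  v_{2} + v_{5} = v_{1} + v_{9} + v_{10}  so sig = (2; 1,1,1)
  • {3,7}:  v_{3} + v_{7} = v_{1} + v_{4} + v_{8}  so sig = (2; 1,1,1)
  • {6,9}:  v_{6} + v_{9} = v_{1} + v_{8} + v_{10}  so sig = (2; 1,1,1)
  • {0,9}:  v_{0} + v_{9} = 2·v_{1} + v_{4} + v_{10}  so sig = (2; 1,1,2)
  • {3,5}:  v_{3} + v_{5} = 2·v_{1} + v_{4} + v_{10}  so sig = (2; 1,1,2)
  • {7,9}:  v_{7} + v_{9} = 2·v_{1} + v_{4} + v_{8}  so sig = (2; 1,1,2)
  • {5,9}:  v_{5} + v_{9} = 3·v_{1} + v_{4} + v_{10}  so sig = (2; 1,1,3)
  • {2,6}:  v_{2} + v_{6} = v_{1} + 2·v_{8} + 2·v_{10}  so sig = (2; 1,2,2)
  • {2,4}:  v_{2} + v_{4} = 2·v_{3}  so sig = (2; 2)
  • {1,4,6}:  v_{1} + v_{4} + v_{6} = 0  so sig = (3; —)
  • {4,5,6}:  v_{4} + v_{5} + v_{6} = v_{0}  so sig = (3; 1)
  • {8,9,10}:  v_{8} + v_{9} + v_{10} = v_{2}  so sig = (3; 1)
  • {1,4,8,10}:  v_{1} + v_{4} + v_{8} + v_{10} = v_{3}  so sig = (4; 1)

so the primitive-relation signature multiset is
{ (2; —) ×2,  (2; 1) ×3,  (2; 1,1) ×3,  (2; 1,1,1) ×4,  (2; 1,1,2) ×3,  (2; 1,1,3),  (2; 1,2,2),  (2; 2),  (3; —),  (3; 1) ×2,  (4; 1) }


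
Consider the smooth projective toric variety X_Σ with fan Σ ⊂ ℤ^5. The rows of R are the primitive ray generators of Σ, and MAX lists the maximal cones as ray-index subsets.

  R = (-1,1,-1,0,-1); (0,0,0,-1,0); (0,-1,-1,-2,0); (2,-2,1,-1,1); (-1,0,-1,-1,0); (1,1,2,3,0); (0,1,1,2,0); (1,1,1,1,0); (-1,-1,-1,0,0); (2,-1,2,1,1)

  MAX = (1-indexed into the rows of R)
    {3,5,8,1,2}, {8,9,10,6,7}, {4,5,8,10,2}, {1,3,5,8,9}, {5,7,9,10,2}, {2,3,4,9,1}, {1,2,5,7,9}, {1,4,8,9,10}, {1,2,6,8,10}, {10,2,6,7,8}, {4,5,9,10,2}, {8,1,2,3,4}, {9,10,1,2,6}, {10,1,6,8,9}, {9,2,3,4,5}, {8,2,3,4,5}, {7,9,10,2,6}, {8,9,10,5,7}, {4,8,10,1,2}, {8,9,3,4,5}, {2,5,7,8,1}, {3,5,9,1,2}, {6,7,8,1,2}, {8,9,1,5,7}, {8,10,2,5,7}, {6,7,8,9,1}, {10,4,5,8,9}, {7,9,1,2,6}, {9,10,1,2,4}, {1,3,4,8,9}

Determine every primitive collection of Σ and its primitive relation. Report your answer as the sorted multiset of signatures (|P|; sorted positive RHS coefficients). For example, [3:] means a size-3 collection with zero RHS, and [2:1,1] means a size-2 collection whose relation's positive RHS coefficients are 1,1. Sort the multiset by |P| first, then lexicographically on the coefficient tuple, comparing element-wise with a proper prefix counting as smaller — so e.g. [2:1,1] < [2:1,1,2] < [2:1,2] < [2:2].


Δ(Σ) — 10 vertices, 10 min non-faces:

  P={3,7}:  v_{3} + v_{7} = 0  →  sig = [2:]
  P={3,10}:  v_{3} + v_{10} = v_{4}  →  sig = [2:1]
  P={4,7}:  v_{4} + v_{7} = v_{10}  →  sig = [2:1]
  P={5,6}:  v_{5} + v_{6} = v_{7}  →  sig = [2:1]
  P={3,6}:  v_{3} + v_{6} = v_{1} + v_{10}  →  sig = [2:1,1]
  P={4,6}:  v_{4} + v_{6} = v_{1} + 2·v_{10}  →  sig = [2:1,2]
  P={1,5,10}:  v_{1} + v_{5} + v_{10} = 0  →  sig = [3:]
  P={2,8,9}:  v_{2} + v_{8} + v_{9} = 0  →  sig = [3:]
  P={1,4,5}:  v_{1} + v_{4} + v_{5} = v_{3}  →  sig = [3:1]
  P={1,7,10}:  v_{1} + v_{7} + v_{10} = v_{6}  →  sig = [3:1]

Sorted signature multiset PRS(X):
{ [2:],  [2:1] ×3,  [2:1,1],  [2:1,2],  [3:] ×2,  [3:1] ×2 }


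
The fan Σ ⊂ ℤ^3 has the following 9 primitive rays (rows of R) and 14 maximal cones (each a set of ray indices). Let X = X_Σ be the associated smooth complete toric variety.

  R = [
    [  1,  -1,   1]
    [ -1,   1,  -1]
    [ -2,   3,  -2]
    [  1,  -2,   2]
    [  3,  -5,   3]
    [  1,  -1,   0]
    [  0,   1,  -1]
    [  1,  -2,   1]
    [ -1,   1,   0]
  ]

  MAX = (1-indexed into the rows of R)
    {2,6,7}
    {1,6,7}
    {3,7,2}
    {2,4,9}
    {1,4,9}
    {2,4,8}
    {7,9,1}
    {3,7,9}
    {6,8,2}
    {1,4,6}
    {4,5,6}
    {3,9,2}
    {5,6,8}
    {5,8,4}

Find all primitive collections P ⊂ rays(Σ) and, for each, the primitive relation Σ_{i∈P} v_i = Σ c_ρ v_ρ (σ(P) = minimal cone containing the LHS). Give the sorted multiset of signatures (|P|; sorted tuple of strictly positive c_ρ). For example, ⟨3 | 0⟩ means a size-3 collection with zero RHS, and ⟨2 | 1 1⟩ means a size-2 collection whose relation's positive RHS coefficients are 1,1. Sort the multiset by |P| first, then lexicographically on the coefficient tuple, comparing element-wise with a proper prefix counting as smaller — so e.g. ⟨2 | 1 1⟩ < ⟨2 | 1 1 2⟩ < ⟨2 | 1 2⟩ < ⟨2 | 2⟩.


The 18 primitive collections of Σ (r=9, n=3):

  P={1,2}:  v_{1} + v_{2} = 0  →  sig = ⟨2 | 0⟩
  P={6,9}:  v_{6} + v_{9} = 0  →  sig = ⟨2 | 0⟩
  P={3,4}:  v_{3} + v_{4} = v_{9}  →  sig = ⟨2 | 1⟩
  P={3,5}:  v_{3} + v_{5} = v_{8}  →  sig = ⟨2 | 1⟩
  P={3,8}:  v_{3} + v_{8} = v_{2}  →  sig = ⟨2 | 1⟩
  P={4,7}:  v_{4} + v_{7} = v_{1}  →  sig = ⟨2 | 1⟩
  P={7,8}:  v_{7} + v_{8} = v_{6}  →  sig = ⟨2 | 1⟩
  P={1,3}:  v_{1} + v_{3} = v_{7} + v_{9}  →  sig = ⟨2 | 1 1⟩
  P={1,8}:  v_{1} + v_{8} = v_{4} + v_{6}  →  sig = ⟨2 | 1 1⟩
  P={3,6}:  v_{3} + v_{6} = v_{2} + v_{7}  →  sig = ⟨2 | 1 1⟩
  P={5,9}:  v_{5} + v_{9} = v_{4} + v_{8}  →  sig = ⟨2 | 1 1⟩
  P={8,9}:  v_{8} + v_{9} = v_{2} + v_{4}  →  sig = ⟨2 | 1 1⟩
  P={5,7}:  v_{5} + v_{7} = v_{4} + 2·v_{6}  →  sig = ⟨2 | 1 2⟩
  P={2,5}:  v_{2} + v_{5} = 2·v_{8}  →  sig = ⟨2 | 2⟩
  P={1,5}:  v_{1} + v_{5} = 2·v_{4} + 2·v_{6}  →  sig = ⟨2 | 2 2⟩
  P={2,4,6}:  v_{2} + v_{4} + v_{6} = v_{8}  →  sig = ⟨3 | 1⟩
  P={2,7,9}:  v_{2} + v_{7} + v_{9} = v_{3}  →  sig = ⟨3 | 1⟩
  P={4,6,8}:  v_{4} + v_{6} + v_{8} = v_{5}  →  sig = ⟨3 | 1⟩

Signatures (|P|; sorted positive RHS coefficients), sorted:
    |P|=2: 15 collections, coeffs (), (), (1), (1), (1), (1), (1), (1,1), (1,1), (1,1), (1,1), (1,1), (1,2), (2), (2,2)
    |P|=3: 3 collections, coeffs (1), (1), (1)


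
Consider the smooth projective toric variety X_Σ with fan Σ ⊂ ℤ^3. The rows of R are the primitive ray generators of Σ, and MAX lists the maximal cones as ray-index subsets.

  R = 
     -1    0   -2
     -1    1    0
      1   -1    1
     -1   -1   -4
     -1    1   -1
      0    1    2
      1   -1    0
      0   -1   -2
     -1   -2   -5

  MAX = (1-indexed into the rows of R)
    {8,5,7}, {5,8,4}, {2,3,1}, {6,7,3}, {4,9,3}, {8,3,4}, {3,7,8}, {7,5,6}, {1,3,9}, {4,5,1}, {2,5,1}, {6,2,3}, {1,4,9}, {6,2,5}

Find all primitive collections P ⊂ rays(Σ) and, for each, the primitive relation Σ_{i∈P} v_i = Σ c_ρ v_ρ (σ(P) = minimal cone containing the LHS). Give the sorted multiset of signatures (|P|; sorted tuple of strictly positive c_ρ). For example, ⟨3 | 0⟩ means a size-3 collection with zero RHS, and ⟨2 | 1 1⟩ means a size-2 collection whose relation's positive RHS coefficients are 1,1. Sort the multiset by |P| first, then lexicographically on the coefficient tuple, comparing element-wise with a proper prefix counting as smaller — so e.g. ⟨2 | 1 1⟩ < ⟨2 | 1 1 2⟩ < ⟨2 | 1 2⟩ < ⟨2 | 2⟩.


16 collections generate NE(X_Σ); each relation:

  • {2,7}:  v_{2} + v_{7} = 0  →  sig = ⟨2 | 0⟩
  • {3,5}:  v_{3} + v_{5} = 0  →  sig = ⟨2 | 0⟩
  • {6,8}:  v_{6} + v_{8} = 0  →  sig = ⟨2 | 0⟩
  • {1,6}:  v_{1} + v_{6} = v_{2}  →  sig = ⟨2 | 1⟩
  • {1,7}:  v_{1} + v_{7} = v_{8}  →  sig = ⟨2 | 1⟩
  • {1,8}:  v_{1} + v_{8} = v_{4}  →  sig = ⟨2 | 1⟩
  • {2,8}:  v_{2} + v_{8} = v_{1}  →  sig = ⟨2 | 1⟩
  • {4,6}:  v_{4} + v_{6} = v_{1}  →  sig = ⟨2 | 1⟩
  • {5,9}:  v_{5} + v_{9} = v_{1} + v_{4}  →  sig = ⟨2 | 1 1⟩
  • {7,9}:  v_{7} + v_{9} = v_{3} + v_{4} + v_{8}  →  sig = ⟨2 | 1 1 1⟩
  • {6,9}:  v_{6} + v_{9} = 2·v_{1} + v_{3}  →  sig = ⟨2 | 1 2⟩
  • {8,9}:  v_{8} + v_{9} = v_{3} + 2·v_{4}  →  sig = ⟨2 | 1 2⟩
  • {2,9}:  v_{2} + v_{9} = 3·v_{1} + v_{3}  →  sig = ⟨2 | 1 3⟩
  • {2,4}:  v_{2} + v_{4} = 2·v_{1}  →  sig = ⟨2 | 2⟩
  • {4,7}:  v_{4} + v_{7} = 2·v_{8}  →  sig = ⟨2 | 2⟩
  • {1,3,4}:  v_{1} + v_{3} + v_{4} = v_{9}  →  sig = ⟨3 | 1⟩

Sorted signature multiset PRS(X):
{ ⟨2 | 0⟩ ×3,  ⟨2 | 1⟩ ×5,  ⟨2 | 1 1⟩,  ⟨2 | 1 1 1⟩,  ⟨2 | 1 2⟩ ×2,  ⟨2 | 1 3⟩,  ⟨2 | 2⟩ ×2,  ⟨3 | 1⟩ }


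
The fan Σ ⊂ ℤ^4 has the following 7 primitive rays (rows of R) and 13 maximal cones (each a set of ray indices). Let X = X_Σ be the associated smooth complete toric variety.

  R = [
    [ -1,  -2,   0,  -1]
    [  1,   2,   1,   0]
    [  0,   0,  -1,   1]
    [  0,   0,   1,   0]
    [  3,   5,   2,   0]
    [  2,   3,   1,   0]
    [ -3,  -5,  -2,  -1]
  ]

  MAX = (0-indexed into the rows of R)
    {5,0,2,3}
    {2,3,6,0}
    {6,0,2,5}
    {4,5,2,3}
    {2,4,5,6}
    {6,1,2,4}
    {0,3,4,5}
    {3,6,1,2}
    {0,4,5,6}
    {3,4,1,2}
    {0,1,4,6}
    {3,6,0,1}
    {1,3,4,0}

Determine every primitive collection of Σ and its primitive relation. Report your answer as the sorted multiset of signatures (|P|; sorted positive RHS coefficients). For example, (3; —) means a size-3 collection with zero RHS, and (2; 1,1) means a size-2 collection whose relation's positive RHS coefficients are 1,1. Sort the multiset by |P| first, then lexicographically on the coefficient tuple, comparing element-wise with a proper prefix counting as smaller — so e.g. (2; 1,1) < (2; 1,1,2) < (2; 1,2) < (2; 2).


The 5 primitive collections of Σ (r=7, n=4):

  P = {1,5}:  v_{1} + v_{5} = v_{4} — sig = (2; 1)
  P = {0,1,2}:  v_{0} + v_{1} + v_{2} = 0 — sig = (3; —)
  P = {0,2,4}:  v_{0} + v_{2} + v_{4} = v_{5} — sig = (3; 1)
  P = {3,5,6}:  v_{3} + v_{5} + v_{6} = v_{0} — sig = (3; 1)
  P = {3,4,6}:  v_{3} + v_{4} + v_{6} = v_{0} + v_{1} — sig = (3; 1,1)

Sorted signature multiset PRS(X):
    (2; 1)
    (3; —)
    (3; 1)
    (3; 1)
    (3; 1,1)


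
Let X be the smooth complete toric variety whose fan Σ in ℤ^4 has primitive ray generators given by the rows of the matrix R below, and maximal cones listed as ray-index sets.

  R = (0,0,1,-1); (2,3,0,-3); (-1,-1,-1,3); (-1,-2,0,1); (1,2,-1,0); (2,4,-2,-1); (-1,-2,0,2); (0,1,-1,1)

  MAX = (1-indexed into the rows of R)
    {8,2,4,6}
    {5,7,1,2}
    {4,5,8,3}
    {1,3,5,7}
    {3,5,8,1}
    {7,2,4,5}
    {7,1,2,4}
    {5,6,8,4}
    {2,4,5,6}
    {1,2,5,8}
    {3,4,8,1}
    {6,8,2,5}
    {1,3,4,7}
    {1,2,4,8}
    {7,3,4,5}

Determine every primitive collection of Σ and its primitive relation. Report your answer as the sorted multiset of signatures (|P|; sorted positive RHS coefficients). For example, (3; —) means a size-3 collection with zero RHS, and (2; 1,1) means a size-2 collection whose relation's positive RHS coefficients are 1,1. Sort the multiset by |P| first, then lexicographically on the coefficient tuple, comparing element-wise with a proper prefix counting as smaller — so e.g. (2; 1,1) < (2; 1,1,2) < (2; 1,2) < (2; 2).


The 7 primitive collections of Σ (r=8, n=4):

  P={2,3}:  v_{2} + v_{3} = v_{5}  ⇒ sig = (2; 1)
  P={7,8}:  v_{7} + v_{8} = v_{3}  ⇒ sig = (2; 1)
  P={1,6}:  v_{1} + v_{6} = v_{2} + v_{8}  ⇒ sig = (2; 1,1)
  P={3,6}:  v_{3} + v_{6} = v_{4} + 2·v_{5} + v_{8}  ⇒ sig = (2; 1,1,2)
  P={6,7}:  v_{6} + v_{7} = v_{4} + 2·v_{5}  ⇒ sig = (2; 1,2)
  P={1,4,5}:  v_{1} + v_{4} + v_{5} = 0  ⇒ sig = (3; —)
  P={2,4,5,8}:  v_{2} + v_{4} + v_{5} + v_{8} = v_{6}  ⇒ sig = (4; 1)

Sorted signature multiset PRS(X):
    (2; 1)
    (2; 1)
    (2; 1,1)
    (2; 1,1,2)
    (2; 1,2)
    (3; —)
    (4; 1)


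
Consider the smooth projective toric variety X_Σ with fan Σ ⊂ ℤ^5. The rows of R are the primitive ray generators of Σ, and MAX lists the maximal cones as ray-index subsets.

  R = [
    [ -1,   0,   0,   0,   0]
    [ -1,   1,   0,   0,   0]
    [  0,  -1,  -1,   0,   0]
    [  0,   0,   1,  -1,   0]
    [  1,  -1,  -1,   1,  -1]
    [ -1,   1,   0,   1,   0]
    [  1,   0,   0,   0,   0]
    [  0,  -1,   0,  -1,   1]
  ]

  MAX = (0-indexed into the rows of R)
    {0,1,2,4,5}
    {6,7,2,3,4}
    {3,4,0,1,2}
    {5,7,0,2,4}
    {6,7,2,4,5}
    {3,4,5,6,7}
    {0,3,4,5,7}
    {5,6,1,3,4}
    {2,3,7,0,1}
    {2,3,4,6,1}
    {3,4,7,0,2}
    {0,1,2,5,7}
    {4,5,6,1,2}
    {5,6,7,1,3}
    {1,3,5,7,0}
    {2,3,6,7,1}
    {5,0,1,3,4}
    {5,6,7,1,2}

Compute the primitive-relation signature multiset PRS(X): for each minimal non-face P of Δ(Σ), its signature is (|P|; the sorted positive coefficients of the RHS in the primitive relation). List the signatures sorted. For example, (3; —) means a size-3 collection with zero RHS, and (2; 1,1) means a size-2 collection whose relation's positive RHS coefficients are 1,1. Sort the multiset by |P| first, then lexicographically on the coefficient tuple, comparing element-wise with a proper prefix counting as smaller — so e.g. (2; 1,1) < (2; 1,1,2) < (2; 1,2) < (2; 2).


3 minimal non-faces of Δ(Σ) (on 8 rays):

  • {0,6}:  v_{0} + v_{6} = 0  ⇒ sig = (2; —)
  • {1,4,7}:  v_{1} + v_{4} + v_{7} = v_{2}  ⇒ sig = (3; 1)
  • {2,3,5}:  v_{2} + v_{3} + v_{5} = v_{0}  ⇒ sig = (3; 1)

Signatures (|P|; sorted positive RHS coefficients), sorted:
    |P|=2: 1 collection, coeffs ()
    |P|=3: 2 collections, coeffs (1), (1)


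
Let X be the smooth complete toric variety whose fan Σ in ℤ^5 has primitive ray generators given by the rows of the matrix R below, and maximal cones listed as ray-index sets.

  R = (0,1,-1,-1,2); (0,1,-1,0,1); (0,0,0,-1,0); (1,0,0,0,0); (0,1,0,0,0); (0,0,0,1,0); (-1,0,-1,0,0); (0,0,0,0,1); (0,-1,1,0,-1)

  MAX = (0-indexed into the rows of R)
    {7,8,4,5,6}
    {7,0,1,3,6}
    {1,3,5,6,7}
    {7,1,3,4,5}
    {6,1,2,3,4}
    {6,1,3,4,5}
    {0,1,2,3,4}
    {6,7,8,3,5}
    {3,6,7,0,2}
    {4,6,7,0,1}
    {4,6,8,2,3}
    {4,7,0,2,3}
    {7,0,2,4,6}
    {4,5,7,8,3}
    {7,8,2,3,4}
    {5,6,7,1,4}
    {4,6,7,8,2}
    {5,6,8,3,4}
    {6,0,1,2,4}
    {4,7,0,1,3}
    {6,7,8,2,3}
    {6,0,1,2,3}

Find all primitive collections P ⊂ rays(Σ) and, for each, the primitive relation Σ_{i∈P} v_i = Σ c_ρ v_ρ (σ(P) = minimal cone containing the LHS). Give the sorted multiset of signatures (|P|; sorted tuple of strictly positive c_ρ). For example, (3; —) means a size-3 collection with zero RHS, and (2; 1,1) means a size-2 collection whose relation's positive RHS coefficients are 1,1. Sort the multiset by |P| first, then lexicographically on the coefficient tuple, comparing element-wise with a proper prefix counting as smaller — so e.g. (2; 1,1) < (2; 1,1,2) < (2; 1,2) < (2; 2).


Minimal non-faces — 7 found among 9 rays, 22 max cones:

  • {1,8}:  v_{1} + v_{8} = 0  ⇒ sig = (2; —)
  • {2,5}:  v_{2} + v_{5} = 0  ⇒ sig = (2; —)
  • {0,5}:  v_{0} + v_{5} = v_{1} + v_{7}  ⇒ sig = (2; 1,1)
  • {0,8}:  v_{0} + v_{8} = v_{2} + v_{7}  ⇒ sig = (2; 1,1)
  • {1,2,7}:  v_{1} + v_{2} + v_{7} = v_{0}  ⇒ sig = (3; 1)
  • {3,4,6,7}:  v_{3} + v_{4} + v_{6} + v_{7} = v_{1}  ⇒ sig = (4; 1)
  • {0,3,4,6}:  v_{0} + v_{3} + v_{4} + v_{6} = 2·v_{1} + v_{2}  ⇒ sig = (4; 1,2)

so the primitive-relation signature multiset is
[(2; —), (2; —), (2; 1,1), (2; 1,1), (3; 1), (4; 1), (4; 1,2)]


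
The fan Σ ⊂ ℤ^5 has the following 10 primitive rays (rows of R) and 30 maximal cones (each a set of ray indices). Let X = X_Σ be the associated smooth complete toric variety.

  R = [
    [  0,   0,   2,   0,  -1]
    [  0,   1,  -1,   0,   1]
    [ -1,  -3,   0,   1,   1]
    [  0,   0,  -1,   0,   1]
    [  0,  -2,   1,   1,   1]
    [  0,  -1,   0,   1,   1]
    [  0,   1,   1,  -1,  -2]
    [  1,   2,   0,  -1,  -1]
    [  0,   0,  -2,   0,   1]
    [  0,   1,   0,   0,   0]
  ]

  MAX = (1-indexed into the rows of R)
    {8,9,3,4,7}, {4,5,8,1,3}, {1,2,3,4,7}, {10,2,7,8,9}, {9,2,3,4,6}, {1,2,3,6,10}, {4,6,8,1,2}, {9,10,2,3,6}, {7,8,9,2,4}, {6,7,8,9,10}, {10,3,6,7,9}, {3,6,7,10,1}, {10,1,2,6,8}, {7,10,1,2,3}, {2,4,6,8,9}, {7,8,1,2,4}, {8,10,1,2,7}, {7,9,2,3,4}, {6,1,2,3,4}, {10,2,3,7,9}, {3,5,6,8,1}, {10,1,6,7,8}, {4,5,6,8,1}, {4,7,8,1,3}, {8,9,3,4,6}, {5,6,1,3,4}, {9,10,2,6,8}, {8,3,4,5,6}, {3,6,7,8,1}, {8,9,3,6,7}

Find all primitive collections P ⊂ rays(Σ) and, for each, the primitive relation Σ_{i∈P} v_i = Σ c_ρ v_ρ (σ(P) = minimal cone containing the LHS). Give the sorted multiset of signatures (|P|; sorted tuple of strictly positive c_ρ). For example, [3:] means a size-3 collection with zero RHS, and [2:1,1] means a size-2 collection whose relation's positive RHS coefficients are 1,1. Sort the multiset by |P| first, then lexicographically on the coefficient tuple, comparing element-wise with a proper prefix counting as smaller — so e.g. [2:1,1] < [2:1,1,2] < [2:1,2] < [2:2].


The 11 primitive collections of Σ (r=10, n=5):

  P={1,9}:  v_{1} + v_{9} = 0 ; sig = [2:]
  P={4,10}:  v_{4} + v_{10} = v_{2} ; sig = [2:1]
  P={5,7}:  v_{5} + v_{7} = v_{1} + v_{3} + v_{8} ; sig = [2:1,1,1]
  P={5,10}:  v_{5} + v_{10} = v_{1} + v_{4} + v_{6} ; sig = [2:1,1,1]
  P={5,9}:  v_{5} + v_{9} = v_{3} + v_{4} + v_{6} + v_{8} ; sig = [2:1,1,1,1]
  P={2,5}:  v_{2} + v_{5} = v_{1} + 2·v_{4} + v_{6} ; sig = [2:1,1,2]
  P={3,8,10}:  v_{3} + v_{8} + v_{10} = 0 ; sig = [3:]
  P={4,6,7}:  v_{4} + v_{6} + v_{7} = 0 ; sig = [3:]
  P={2,3,8}:  v_{2} + v_{3} + v_{8} = v_{4} ; sig = [3:1]
  P={2,6,7}:  v_{2} + v_{6} + v_{7} = v_{10} ; sig = [3:1]
  P={1,3,4,6,8}:  v_{1} + v_{3} + v_{4} + v_{6} + v_{8} = v_{5} ; sig = [5:1]

Sorted signature multiset PRS(X):
{ [2:],  [2:1],  [2:1,1,1] ×2,  [2:1,1,1,1],  [2:1,1,2],  [3:] ×2,  [3:1] ×2,  [5:1] }


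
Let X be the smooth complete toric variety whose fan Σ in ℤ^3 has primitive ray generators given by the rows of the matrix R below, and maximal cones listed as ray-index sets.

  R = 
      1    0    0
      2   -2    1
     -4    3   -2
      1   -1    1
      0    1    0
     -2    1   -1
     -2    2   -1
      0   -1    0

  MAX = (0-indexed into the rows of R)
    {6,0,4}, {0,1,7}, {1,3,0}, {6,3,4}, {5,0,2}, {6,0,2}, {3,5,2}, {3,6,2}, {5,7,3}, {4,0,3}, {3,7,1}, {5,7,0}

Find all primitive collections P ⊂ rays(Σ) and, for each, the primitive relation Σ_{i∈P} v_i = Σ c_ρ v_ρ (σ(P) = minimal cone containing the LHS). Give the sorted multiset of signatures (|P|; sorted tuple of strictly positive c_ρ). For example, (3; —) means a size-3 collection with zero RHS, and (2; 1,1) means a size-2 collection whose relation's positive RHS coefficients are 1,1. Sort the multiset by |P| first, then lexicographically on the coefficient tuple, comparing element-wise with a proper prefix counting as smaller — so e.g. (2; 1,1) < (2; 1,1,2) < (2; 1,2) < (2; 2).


14 minimal non-faces of Δ(Σ) (on 8 rays):

  {1,6}:  v_{1} + v_{6} = 0  ⇒ sig = (2; —)
  {4,7}:  v_{4} + v_{7} = 0  ⇒ sig = (2; —)
  {1,2}:  v_{1} + v_{2} = v_{5}  ⇒ sig = (2; 1)
  {1,5}:  v_{1} + v_{5} = v_{7}  ⇒ sig = (2; 1)
  {4,5}:  v_{4} + v_{5} = v_{6}  ⇒ sig = (2; 1)
  {5,6}:  v_{5} + v_{6} = v_{2}  ⇒ sig = (2; 1)
  {6,7}:  v_{6} + v_{7} = v_{5}  ⇒ sig = (2; 1)
  {1,4}:  v_{1} + v_{4} = v_{0} + v_{3}  ⇒ sig = (2; 1,1)
  {2,4}:  v_{2} + v_{4} = 2·v_{6}  ⇒ sig = (2; 2)
  {2,7}:  v_{2} + v_{7} = 2·v_{5}  ⇒ sig = (2; 2)
  {0,3,5}:  v_{0} + v_{3} + v_{5} = 0  ⇒ sig = (3; —)
  {0,2,3}:  v_{0} + v_{2} + v_{3} = v_{6}  ⇒ sig = (3; 1)
  {0,3,6}:  v_{0} + v_{3} + v_{6} = v_{4}  ⇒ sig = (3; 1)
  {0,3,7}:  v_{0} + v_{3} + v_{7} = v_{1}  ⇒ sig = (3; 1)

Sorted signature multiset PRS(X):
{ (2; —) ×2,  (2; 1) ×5,  (2; 1,1),  (2; 2) ×2,  (3; —),  (3; 1) ×3 }


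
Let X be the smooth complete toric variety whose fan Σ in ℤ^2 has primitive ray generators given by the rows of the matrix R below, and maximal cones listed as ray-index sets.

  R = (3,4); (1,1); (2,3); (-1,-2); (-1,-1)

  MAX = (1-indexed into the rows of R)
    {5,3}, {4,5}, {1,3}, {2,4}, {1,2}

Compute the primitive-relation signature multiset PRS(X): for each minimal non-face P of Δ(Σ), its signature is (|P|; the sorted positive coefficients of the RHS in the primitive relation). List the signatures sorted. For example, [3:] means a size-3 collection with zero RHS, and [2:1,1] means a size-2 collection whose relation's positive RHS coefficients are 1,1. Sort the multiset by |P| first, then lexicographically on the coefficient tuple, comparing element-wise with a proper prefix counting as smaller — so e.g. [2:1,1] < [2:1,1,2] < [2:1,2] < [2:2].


|primitive collections| = 5. Relations:

  P={2,5}:  v_{2} + v_{5} = 0  so sig = [2:]
  P={1,5}:  v_{1} + v_{5} = v_{3}  so sig = [2:1]
  P={2,3}:  v_{2} + v_{3} = v_{1}  so sig = [2:1]
  P={3,4}:  v_{3} + v_{4} = v_{2}  so sig = [2:1]
  P={1,4}:  v_{1} + v_{4} = 2·v_{2}  so sig = [2:2]

Signatures (|P|; sorted positive RHS coefficients), sorted:
[[2:], [2:1], [2:1], [2:1], [2:2]]


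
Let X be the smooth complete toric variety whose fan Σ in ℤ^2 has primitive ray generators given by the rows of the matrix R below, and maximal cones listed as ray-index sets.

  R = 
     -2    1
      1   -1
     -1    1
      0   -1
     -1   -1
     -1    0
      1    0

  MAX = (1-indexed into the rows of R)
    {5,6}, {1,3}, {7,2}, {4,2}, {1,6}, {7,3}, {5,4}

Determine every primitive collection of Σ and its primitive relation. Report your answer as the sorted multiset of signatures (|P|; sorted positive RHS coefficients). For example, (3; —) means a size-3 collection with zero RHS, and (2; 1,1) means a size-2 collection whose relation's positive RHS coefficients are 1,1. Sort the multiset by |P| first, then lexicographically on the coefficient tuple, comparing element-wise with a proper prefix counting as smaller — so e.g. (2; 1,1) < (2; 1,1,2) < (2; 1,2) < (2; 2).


|primitive collections| = 14. Relations:

  P={2,3}:  v_{2} + v_{3} = 0  so sig = (2; —)
  P={6,7}:  v_{6} + v_{7} = 0  so sig = (2; —)
  P={1,2}:  v_{1} + v_{2} = v_{6}  so sig = (2; 1)
  P={1,7}:  v_{1} + v_{7} = v_{3}  so sig = (2; 1)
  P={2,6}:  v_{2} + v_{6} = v_{4}  so sig = (2; 1)
  P={3,4}:  v_{3} + v_{4} = v_{6}  so sig = (2; 1)
  P={3,6}:  v_{3} + v_{6} = v_{1}  so sig = (2; 1)
  P={4,6}:  v_{4} + v_{6} = v_{5}  so sig = (2; 1)
  P={4,7}:  v_{4} + v_{7} = v_{2}  so sig = (2; 1)
  P={5,7}:  v_{5} + v_{7} = v_{4}  so sig = (2; 1)
  P={1,4}:  v_{1} + v_{4} = 2·v_{6}  so sig = (2; 2)
  P={2,5}:  v_{2} + v_{5} = 2·v_{4}  so sig = (2; 2)
  P={3,5}:  v_{3} + v_{5} = 2·v_{6}  so sig = (2; 2)
  P={1,5}:  v_{1} + v_{5} = 3·v_{6}  so sig = (2; 3)

Signatures (|P|; sorted positive RHS coefficients), sorted:
    (2; —)
    (2; —)
    (2; 1)
    (2; 1)
    (2; 1)
    (2; 1)
    (2; 1)
    (2; 1)
    (2; 1)
    (2; 1)
    (2; 2)
    (2; 2)
    (2; 2)
    (2; 3)


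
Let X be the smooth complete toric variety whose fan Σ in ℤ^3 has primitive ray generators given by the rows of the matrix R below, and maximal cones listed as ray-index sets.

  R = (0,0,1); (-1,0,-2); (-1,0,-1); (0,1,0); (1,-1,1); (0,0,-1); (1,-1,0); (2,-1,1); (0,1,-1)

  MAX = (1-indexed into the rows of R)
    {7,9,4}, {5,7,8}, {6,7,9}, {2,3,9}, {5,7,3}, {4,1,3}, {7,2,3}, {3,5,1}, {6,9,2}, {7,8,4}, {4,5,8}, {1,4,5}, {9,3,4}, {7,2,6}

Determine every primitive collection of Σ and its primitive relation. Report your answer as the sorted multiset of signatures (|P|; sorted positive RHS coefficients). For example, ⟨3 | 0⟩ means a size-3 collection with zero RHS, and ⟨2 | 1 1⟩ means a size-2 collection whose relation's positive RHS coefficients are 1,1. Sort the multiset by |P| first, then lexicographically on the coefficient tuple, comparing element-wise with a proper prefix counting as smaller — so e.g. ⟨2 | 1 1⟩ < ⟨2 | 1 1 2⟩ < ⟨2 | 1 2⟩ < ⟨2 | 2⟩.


|primitive collections| = 20. Relations:

  • {1,6}:  v_{1} + v_{6} = 0  →  sig = ⟨2 | 0⟩
  • {1,2}:  v_{1} + v_{2} = v_{3}  →  sig = ⟨2 | 1⟩
  • {1,7}:  v_{1} + v_{7} = v_{5}  →  sig = ⟨2 | 1⟩
  • {1,9}:  v_{1} + v_{9} = v_{4}  →  sig = ⟨2 | 1⟩
  • {3,6}:  v_{3} + v_{6} = v_{2}  →  sig = ⟨2 | 1⟩
  • {3,8}:  v_{3} + v_{8} = v_{7}  →  sig = ⟨2 | 1⟩
  • {4,6}:  v_{4} + v_{6} = v_{9}  →  sig = ⟨2 | 1⟩
  • {5,6}:  v_{5} + v_{6} = v_{7}  →  sig = ⟨2 | 1⟩
  • {2,4}:  v_{2} + v_{4} = v_{3} + v_{9}  →  sig = ⟨2 | 1 1⟩
  • {2,5}:  v_{2} + v_{5} = v_{3} + v_{7}  →  sig = ⟨2 | 1 1⟩
  • {2,8}:  v_{2} + v_{8} = v_{6} + v_{7}  →  sig = ⟨2 | 1 1⟩
  • {5,9}:  v_{5} + v_{9} = v_{4} + v_{7}  →  sig = ⟨2 | 1 1⟩
  • {1,8}:  v_{1} + v_{8} = v_{4} + 2·v_{5}  →  sig = ⟨2 | 1 2⟩
  • {6,8}:  v_{6} + v_{8} = v_{4} + 2·v_{7}  →  sig = ⟨2 | 1 2⟩
  • {8,9}:  v_{8} + v_{9} = 2·v_{4} + 2·v_{7}  →  sig = ⟨2 | 2 2⟩
  • {3,4,5}:  v_{3} + v_{4} + v_{5} = 0  →  sig = ⟨3 | 0⟩
  • {3,4,7}:  v_{3} + v_{4} + v_{7} = v_{6}  →  sig = ⟨3 | 1⟩
  • {4,5,7}:  v_{4} + v_{5} + v_{7} = v_{8}  →  sig = ⟨3 | 1⟩
  • {3,7,9}:  v_{3} + v_{7} + v_{9} = 2·v_{6}  →  sig = ⟨3 | 2⟩
  • {2,7,9}:  v_{2} + v_{7} + v_{9} = 3·v_{6}  →  sig = ⟨3 | 3⟩

Signatures (|P|; sorted positive RHS coefficients), sorted:
[⟨2 | 0⟩, ⟨2 | 1⟩, ⟨2 | 1⟩, ⟨2 | 1⟩, ⟨2 | 1⟩, ⟨2 | 1⟩, ⟨2 | 1⟩, ⟨2 | 1⟩, ⟨2 | 1 1⟩, ⟨2 | 1 1⟩, ⟨2 | 1 1⟩, ⟨2 | 1 1⟩, ⟨2 | 1 2⟩, ⟨2 | 1 2⟩, ⟨2 | 2 2⟩, ⟨3 | 0⟩, ⟨3 | 1⟩, ⟨3 | 1⟩, ⟨3 | 2⟩, ⟨3 | 3⟩]


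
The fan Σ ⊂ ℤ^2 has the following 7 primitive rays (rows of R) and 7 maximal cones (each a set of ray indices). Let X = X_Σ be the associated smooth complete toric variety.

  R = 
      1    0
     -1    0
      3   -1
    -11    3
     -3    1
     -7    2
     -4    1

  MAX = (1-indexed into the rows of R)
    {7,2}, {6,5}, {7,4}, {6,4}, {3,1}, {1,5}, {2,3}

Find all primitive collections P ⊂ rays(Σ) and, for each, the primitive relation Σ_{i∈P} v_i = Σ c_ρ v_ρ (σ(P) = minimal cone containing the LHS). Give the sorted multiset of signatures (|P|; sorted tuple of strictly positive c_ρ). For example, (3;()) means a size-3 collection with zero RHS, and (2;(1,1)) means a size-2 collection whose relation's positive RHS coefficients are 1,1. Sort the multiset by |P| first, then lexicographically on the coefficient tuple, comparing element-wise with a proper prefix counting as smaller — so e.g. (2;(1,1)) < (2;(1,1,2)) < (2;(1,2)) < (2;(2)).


Primitive collections (14):

  P={1,2}:  v_{1} + v_{2} = 0  ⇒ sig = (2;())
  P={3,5}:  v_{3} + v_{5} = 0  ⇒ sig = (2;())
  P={1,7}:  v_{1} + v_{7} = v_{5}  ⇒ sig = (2;(1))
  P={2,5}:  v_{2} + v_{5} = v_{7}  ⇒ sig = (2;(1))
  P={3,6}:  v_{3} + v_{6} = v_{7}  ⇒ sig = (2;(1))
  P={3,7}:  v_{3} + v_{7} = v_{2}  ⇒ sig = (2;(1))
  P={5,7}:  v_{5} + v_{7} = v_{6}  ⇒ sig = (2;(1))
  P={6,7}:  v_{6} + v_{7} = v_{4}  ⇒ sig = (2;(1))
  P={1,4}:  v_{1} + v_{4} = v_{5} + v_{6}  ⇒ sig = (2;(1,1))
  P={1,6}:  v_{1} + v_{6} = 2·v_{5}  ⇒ sig = (2;(2))
  P={2,6}:  v_{2} + v_{6} = 2·v_{7}  ⇒ sig = (2;(2))
  P={3,4}:  v_{3} + v_{4} = 2·v_{7}  ⇒ sig = (2;(2))
  P={4,5}:  v_{4} + v_{5} = 2·v_{6}  ⇒ sig = (2;(2))
  P={2,4}:  v_{2} + v_{4} = 3·v_{7}  ⇒ sig = (2;(3))

Signatures (|P|; sorted positive RHS coefficients), sorted:
    (2;())
    (2;())
    (2;(1))
    (2;(1))
    (2;(1))
    (2;(1))
    (2;(1))
    (2;(1))
    (2;(1,1))
    (2;(2))
    (2;(2))
    (2;(2))
    (2;(2))
    (2;(3))
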